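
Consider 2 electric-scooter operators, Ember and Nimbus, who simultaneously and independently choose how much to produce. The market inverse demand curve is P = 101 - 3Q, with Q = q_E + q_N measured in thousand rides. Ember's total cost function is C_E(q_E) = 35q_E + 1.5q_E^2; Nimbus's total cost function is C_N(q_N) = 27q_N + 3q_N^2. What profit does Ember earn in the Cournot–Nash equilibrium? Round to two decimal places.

149.17

Ember's profit: π_E = (101 - 3Q)q_E - (35q_E + (3/2)q_E²). Setting ∂π_E/∂q_E = 0: 66 - 9q_E - 3(q_N) = 0.
Nimbus's profit: π_N = (101 - 3Q)q_N - (27q_N + 3q_N²). Setting ∂π_N/∂q_N = 0: 74 - 12q_N - 3(q_E) = 0.
Best responses: q_E = (66 - 3q_N)/9, q_N = (74 - 3q_E)/12.
Substituting one into the other gives q_E = 190/33 and q_N = 52/11.
Price P = 101 - 3·(346/33) = 765/11.
Ember's profit: (765/11)·(190/33) - 35·(190/33) - (3/2)(190/33)² = 149.1736.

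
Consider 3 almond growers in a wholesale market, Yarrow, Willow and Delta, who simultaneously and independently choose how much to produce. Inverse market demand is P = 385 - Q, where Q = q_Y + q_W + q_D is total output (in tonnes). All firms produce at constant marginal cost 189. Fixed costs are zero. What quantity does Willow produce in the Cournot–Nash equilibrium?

49

A representative firm's profit is π_i = q_i(385 - Q) - 189q_i.
Setting ∂π_i/∂q_i = 0 with rivals' quantities fixed: 196 - 2q_i - Σ_{j≠i} q_j = 0.
By symmetry each firm produces the same amount; substituting Σ_{j≠i} q_j = 2q_i yields q_i = 196/4 = 49.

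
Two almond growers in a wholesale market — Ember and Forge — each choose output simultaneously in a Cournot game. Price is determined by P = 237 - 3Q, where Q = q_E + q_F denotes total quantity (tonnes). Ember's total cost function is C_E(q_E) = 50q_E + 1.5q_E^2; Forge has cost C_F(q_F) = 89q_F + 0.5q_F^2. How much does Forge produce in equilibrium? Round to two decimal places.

Ember's profit: π_E = (237 - 3Q)q_E - (50q_E + (3/2)q_E²). Setting ∂π_E/∂q_E = 0: 187 - 9q_E - 3(q_F) = 0.
Forge's profit: π_F = (237 - 3Q)q_F - (89q_F + (1/2)q_F²). Setting ∂π_F/∂q_F = 0: 148 - 7q_F - 3(q_E) = 0.
Best responses: q_E = (187 - 3q_F)/9, q_F = (148 - 3q_E)/7.
Substituting one into the other gives q_E = 865/54 and q_F = 257/18.

14.28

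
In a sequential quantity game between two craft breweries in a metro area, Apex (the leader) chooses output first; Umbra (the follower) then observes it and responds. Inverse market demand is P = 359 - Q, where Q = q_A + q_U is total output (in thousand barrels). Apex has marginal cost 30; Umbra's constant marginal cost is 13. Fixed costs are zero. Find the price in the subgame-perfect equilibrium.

108

Solve by backward induction. Given q_A, the follower Umbra maximises π_U = (359 - q_A - q_U)q_U - 13q_U.
Setting the follower's marginal profit to zero, 346 - q_A - 2q_U = 0, i.e. q_U = (346 - q_A)/2.
Apex substitutes q_U(q_A) into its own profit: π_A = q_A(359 - q_A - (346 - q_A)/2) - 30q_A = (186 - (1/2)q_A)q_A - 30q_A.
Leader FOC: 156 - q_A = 0, so q_A = 156.
Then q_U = (346 - 156)/2 = 95.
Total output Q = 251, so price P = 359 - 251 = 108.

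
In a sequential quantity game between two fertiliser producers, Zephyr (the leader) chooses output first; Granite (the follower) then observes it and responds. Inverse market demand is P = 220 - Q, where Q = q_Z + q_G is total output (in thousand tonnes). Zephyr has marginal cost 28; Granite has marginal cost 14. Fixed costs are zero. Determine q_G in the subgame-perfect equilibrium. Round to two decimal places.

The follower Granite best-responds to any q_Z: π_G = (220 - Q)q_G - 14q_G.
Setting the follower's marginal profit to zero, 206 - q_Z - 2q_G = 0, i.e. q_G = (206 - q_Z)/2.
The leader anticipates this reaction. Substituting into P = 220 - Q gives P = 117 - (1/2)q_Z, so π_Z = (117 - (1/2)q_Z)q_Z - 28q_Z.
Leader FOC: 89 - q_Z = 0, so q_Z = 89.
Then q_G = (206 - 89)/2 = 117/2.

58.50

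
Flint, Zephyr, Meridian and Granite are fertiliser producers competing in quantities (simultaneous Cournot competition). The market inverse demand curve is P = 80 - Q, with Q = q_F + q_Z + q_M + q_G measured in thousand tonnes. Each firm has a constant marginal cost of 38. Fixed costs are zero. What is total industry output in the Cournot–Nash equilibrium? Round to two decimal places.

33.60

A representative firm's profit is π_i = q_i(80 - Q) - 38q_i.
Setting ∂π_i/∂q_i = 0 with rivals' quantities fixed: 42 - 2q_i - Σ_{j≠i} q_j = 0.
By symmetry each firm produces the same amount; substituting Σ_{j≠i} q_j = 3q_i yields q_i = 42/5.
Total output Q = 42/5 + 42/5 + 42/5 + 42/5 = 168/5.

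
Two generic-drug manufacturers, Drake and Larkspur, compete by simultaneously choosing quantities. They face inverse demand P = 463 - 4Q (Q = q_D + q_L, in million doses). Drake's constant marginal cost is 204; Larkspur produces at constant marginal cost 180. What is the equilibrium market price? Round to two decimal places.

282.33

Drake's profit: π_D = (463 - 4Q)q_D - (204q_D). Setting ∂π_D/∂q_D = 0: 259 - 8q_D - 4(q_L) = 0.
Larkspur's first-order condition: 283 - 8q_L - 4(q_D) = 0.
So q_D = (259 - 4q_L)/8 and q_L = (283 - 4q_D)/8.
Solving the pair: q_D = 235/12, q_L = 307/12.
Total output Q = 271/6, so price P = 463 - 4·(271/6) = 847/3.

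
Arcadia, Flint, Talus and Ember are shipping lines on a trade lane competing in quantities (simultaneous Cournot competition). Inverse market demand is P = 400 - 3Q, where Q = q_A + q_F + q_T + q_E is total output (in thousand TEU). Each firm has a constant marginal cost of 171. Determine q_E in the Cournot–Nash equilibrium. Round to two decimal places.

15.27

A representative firm's profit is π_i = q_i(400 - 3Q) - 171q_i.
First-order condition (treating rivals' output as given): 229 - 6q_i - 3·Σ_{j≠i} q_j = 0.
With identical firms every q_j equals q_i, so Σ_{j≠i} q_j = 3q_i and 229 = 15q_i, giving q_i = 229/15.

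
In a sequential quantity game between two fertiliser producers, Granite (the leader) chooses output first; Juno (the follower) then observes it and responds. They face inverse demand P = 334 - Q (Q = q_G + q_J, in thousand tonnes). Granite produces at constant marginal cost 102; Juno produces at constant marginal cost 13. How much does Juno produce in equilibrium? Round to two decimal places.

Solve by backward induction. Given q_G, the follower Juno maximises π_J = (334 - q_G - q_J)q_J - 13q_J.
∂π_J/∂q_J = 321 - q_G - 2q_J = 0 gives the reaction function q_J = (321 - q_G)/2.
Granite substitutes q_J(q_G) into its own profit: π_G = q_G(334 - q_G - (321 - q_G)/2) - 102q_G = (347/2 - (1/2)q_G)q_G - 102q_G.
Leader FOC: 143/2 - q_G = 0, so q_G = 143/2.
Then q_J = (321 - 143/2)/2 = 499/4.

124.75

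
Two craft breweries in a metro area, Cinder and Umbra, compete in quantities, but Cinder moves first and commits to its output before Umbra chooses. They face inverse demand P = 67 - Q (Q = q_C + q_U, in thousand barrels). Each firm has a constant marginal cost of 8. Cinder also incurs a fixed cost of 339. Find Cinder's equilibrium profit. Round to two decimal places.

96.13

The follower Umbra best-responds to any q_C: π_U = (67 - Q)q_U - 8q_U.
Setting the follower's marginal profit to zero, 59 - q_C - 2q_U = 0, i.e. q_U = (59 - q_C)/2.
The leader anticipates this reaction. Substituting into P = 67 - Q gives P = 75/2 - (1/2)q_C, so π_C = (75/2 - (1/2)q_C)q_C - 8q_C.
The leader's first-order condition 59/2 - q_C = 0 yields q_C = 59/2.
Then q_U = (59 - 59/2)/2 = 59/4.
Price P = 67 - 177/4 = 91/4.
Cinder's profit: (91/4 - 8)·(59/2) - 339 = 769/8.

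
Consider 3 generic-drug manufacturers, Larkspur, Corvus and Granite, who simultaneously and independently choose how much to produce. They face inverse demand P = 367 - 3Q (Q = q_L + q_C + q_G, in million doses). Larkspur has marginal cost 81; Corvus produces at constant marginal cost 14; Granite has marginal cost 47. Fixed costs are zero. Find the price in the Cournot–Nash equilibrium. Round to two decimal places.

Larkspur's profit: π_L = (367 - 3Q)q_L - (81q_L). Setting ∂π_L/∂q_L = 0: 286 - 6q_L - 3(q_C + q_G) = 0.
Corvus's profit: π_C = (367 - 3Q)q_C - (14q_C). Setting ∂π_C/∂q_C = 0: 353 - 6q_C - 3(q_L + q_G) = 0.
Granite's first-order condition: 320 - 6q_G - 3(q_L + q_C) = 0.
Summing all 3 equations gives 959 − 12Q = 0, hence Q = 959/12.
Back-substituting: q_L = (286 − 959/4)/3 = 185/12, q_C = (353 − 959/4)/3 = 151/4, q_G = (320 − 959/4)/3 = 107/4.
Total output Q = 959/12, so price P = 367 - 3·(959/12) = 509/4.

127.25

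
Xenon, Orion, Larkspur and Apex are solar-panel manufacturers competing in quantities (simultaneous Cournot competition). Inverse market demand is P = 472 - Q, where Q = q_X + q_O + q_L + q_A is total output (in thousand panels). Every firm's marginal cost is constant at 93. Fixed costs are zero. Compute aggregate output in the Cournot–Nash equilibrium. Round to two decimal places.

303.20

A representative firm's profit is π_i = q_i(472 - Q) - 93q_i.
Setting ∂π_i/∂q_i = 0 with rivals' quantities fixed: 379 - 2q_i - Σ_{j≠i} q_j = 0.
With identical firms every q_j equals q_i, so Σ_{j≠i} q_j = 3q_i and 379 = 5q_i, giving q_i = 379/5.
Total output Q = 379/5 + 379/5 + 379/5 + 379/5 = 1516/5.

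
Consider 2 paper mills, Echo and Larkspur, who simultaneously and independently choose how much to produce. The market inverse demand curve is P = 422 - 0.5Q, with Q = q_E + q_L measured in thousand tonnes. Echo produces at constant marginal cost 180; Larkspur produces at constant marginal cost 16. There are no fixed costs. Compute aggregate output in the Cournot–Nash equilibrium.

Echo's profit: π_E = (422 - 0.5Q)q_E - (180q_E). Setting ∂π_E/∂q_E = 0: 242 - q_E - (1/2)(q_L) = 0.
Larkspur's first-order condition: 406 - q_L - (1/2)(q_E) = 0.
So q_E = (242 - (1/2)q_L) and q_L = (406 - (1/2)q_E).
Substituting one into the other gives q_E = 52 and q_L = 380.
Total output Q = 52 + 380 = 432.

432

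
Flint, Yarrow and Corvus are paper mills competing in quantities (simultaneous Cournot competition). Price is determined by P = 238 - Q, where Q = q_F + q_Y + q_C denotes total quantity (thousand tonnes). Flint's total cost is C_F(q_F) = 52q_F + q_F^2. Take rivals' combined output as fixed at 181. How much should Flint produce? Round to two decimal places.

1.25

With rivals' combined output fixed at 181, Flint's profit is π_F = (238 - 181 - q_F)q_F - (52q_F + q_F²) = (57 - q_F)q_F - (52q_F + q_F²).
∂π_F/∂q_F = 5 - 4q_F = 0, so q_F = 5/4.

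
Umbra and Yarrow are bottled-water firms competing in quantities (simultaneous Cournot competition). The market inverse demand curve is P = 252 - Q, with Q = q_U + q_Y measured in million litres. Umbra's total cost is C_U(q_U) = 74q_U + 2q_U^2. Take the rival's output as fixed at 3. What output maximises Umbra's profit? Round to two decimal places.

29.17

With the rival's output fixed at 3, Umbra's profit is π_U = (252 - 3 - q_U)q_U - (74q_U + 2q_U²) = (249 - q_U)q_U - (74q_U + 2q_U²).
∂π_U/∂q_U = 175 - 6q_U = 0, so q_U = 175/6.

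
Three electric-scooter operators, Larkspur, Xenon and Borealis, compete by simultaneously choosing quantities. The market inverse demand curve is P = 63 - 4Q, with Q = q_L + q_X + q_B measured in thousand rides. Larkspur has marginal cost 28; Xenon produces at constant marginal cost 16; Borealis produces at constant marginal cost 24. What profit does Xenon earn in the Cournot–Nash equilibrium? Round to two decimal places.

Larkspur's profit: π_L = (63 - 4Q)q_L - (28q_L). Setting ∂π_L/∂q_L = 0: 35 - 8q_L - 4(q_X + q_B) = 0.
Xenon's profit: π_X = (63 - 4Q)q_X - (16q_X). Setting ∂π_X/∂q_X = 0: 47 - 8q_X - 4(q_L + q_B) = 0.
Borealis's profit: π_B = (63 - 4Q)q_B - (24q_B). Setting ∂π_B/∂q_B = 0: 39 - 8q_B - 4(q_L + q_X) = 0.
Adding the 3 conditions: 121 − 8Q − 8Q = 0, i.e. Q = 121/16.
Back-substituting: q_L = (35 − 121/4)/4 = 19/16, q_X = (47 − 121/4)/4 = 67/16, q_B = (39 − 121/4)/4 = 35/16.
Price P = 63 - 4·(121/16) = 131/4.
Xenon's profit: (131/4 - 16)·(67/16) = 70.1406.

70.14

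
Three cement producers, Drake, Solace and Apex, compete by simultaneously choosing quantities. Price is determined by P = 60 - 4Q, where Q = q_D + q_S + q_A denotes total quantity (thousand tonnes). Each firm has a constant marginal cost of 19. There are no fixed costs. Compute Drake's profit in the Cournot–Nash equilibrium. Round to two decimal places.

26.27

A representative firm's profit is π_i = q_i(60 - 4Q) - 19q_i.
Setting ∂π_i/∂q_i = 0 with rivals' quantities fixed: 41 - 8q_i - 4·Σ_{j≠i} q_j = 0.
With identical firms every q_j equals q_i, so Σ_{j≠i} q_j = 2q_i and 41 = 16q_i, giving q_i = 41/16.
Price P = 60 - 4·(123/16) = 117/4.
Drake's profit: (117/4 - 19)·(41/16) = 1681/64.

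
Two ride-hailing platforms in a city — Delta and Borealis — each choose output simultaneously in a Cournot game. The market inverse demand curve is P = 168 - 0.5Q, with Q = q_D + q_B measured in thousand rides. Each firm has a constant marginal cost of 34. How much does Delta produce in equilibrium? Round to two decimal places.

Each firm earns π_i = (168 - 0.5Q)q_i - 34q_i.
Setting ∂π_i/∂q_i = 0 with rivals' quantities fixed: 134 - q_i - (1/2)q_j = 0.
With identical firms every q_j equals q_i, so q_j = q_i and 134 = (3/2)q_i, giving q_i = 268/3.

89.33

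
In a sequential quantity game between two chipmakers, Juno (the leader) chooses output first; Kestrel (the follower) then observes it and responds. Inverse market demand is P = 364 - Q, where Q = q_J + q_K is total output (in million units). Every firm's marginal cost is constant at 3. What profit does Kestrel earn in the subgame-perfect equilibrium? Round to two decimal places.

8145.06

Solve by backward induction. Given q_J, the follower Kestrel maximises π_K = (364 - q_J - q_K)q_K - 3q_K.
Setting the follower's marginal profit to zero, 361 - q_J - 2q_K = 0, i.e. q_K = (361 - q_J)/2.
Juno substitutes q_K(q_J) into its own profit: π_J = q_J(364 - q_J - (361 - q_J)/2) - 3q_J = (367/2 - (1/2)q_J)q_J - 3q_J.
The leader's first-order condition 361/2 - q_J = 0 yields q_J = 361/2.
Then q_K = (361 - 361/2)/2 = 361/4.
Price P = 364 - 1083/4 = 373/4.
Kestrel's profit: (373/4 - 3)·(361/4) = 8145.0625.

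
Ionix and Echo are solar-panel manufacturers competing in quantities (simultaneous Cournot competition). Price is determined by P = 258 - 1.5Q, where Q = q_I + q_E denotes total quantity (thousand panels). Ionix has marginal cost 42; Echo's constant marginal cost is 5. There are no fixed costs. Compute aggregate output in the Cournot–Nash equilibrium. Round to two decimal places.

104.22

Ionix's profit: π_I = (258 - 1.5Q)q_I - (42q_I). Setting ∂π_I/∂q_I = 0: 216 - 3q_I - (3/2)(q_E) = 0.
Echo's first-order condition: 253 - 3q_E - (3/2)(q_I) = 0.
Best responses: q_I = (216 - (3/2)q_E)/3, q_E = (253 - (3/2)q_I)/3.
Solving the pair: q_I = 358/9, q_E = 580/9.
Total output Q = 358/9 + 580/9 = 938/9.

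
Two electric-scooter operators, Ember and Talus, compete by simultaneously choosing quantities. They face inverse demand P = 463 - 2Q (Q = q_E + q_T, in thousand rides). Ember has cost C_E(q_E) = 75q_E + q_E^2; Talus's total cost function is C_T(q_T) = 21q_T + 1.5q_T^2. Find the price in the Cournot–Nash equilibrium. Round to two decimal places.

267.84

Ember's profit: π_E = (463 - 2Q)q_E - (75q_E + q_E²). Setting ∂π_E/∂q_E = 0: 388 - 6q_E - 2(q_T) = 0.
Talus's profit: π_T = (463 - 2Q)q_T - (21q_T + (3/2)q_T²). Setting ∂π_T/∂q_T = 0: 442 - 7q_T - 2(q_E) = 0.
Best responses: q_E = (388 - 2q_T)/6, q_T = (442 - 2q_E)/7.
Substituting one into the other gives q_E = 916/19 and q_T = 938/19.
Total output Q = 1854/19, so price P = 463 - 2·(1854/19) = 267.8421.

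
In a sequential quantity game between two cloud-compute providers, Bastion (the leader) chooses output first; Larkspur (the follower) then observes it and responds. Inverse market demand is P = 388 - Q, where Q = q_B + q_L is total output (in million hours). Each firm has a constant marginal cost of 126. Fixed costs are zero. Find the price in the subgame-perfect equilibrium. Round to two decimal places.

Solve by backward induction. Given q_B, the follower Larkspur maximises π_L = (388 - q_B - q_L)q_L - 126q_L.
Follower FOC: 262 - q_B - 2q_L = 0, so q_L(q_B) = (262 - q_B)/2.
The leader anticipates this reaction. Substituting into P = 388 - Q gives P = 257 - (1/2)q_B, so π_B = (257 - (1/2)q_B)q_B - 126q_B.
The leader's first-order condition 131 - q_B = 0 yields q_B = 131.
Then q_L = (262 - 131)/2 = 131/2.
Total output Q = 393/2, so price P = 388 - 393/2 = 383/2.

191.50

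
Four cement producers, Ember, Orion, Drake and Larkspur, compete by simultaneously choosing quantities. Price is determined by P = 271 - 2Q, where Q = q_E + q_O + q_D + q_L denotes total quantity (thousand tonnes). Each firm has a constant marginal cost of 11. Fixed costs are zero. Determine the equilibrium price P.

63

Each firm earns π_i = (271 - 2Q)q_i - 11q_i.
First-order condition (treating rivals' output as given): 260 - 4q_i - 2·Σ_{j≠i} q_j = 0.
With identical firms every q_j equals q_i, so Σ_{j≠i} q_j = 3q_i and 260 = 10q_i, giving q_i = 26.
Total output Q = 104, so price P = 271 - 2·104 = 63.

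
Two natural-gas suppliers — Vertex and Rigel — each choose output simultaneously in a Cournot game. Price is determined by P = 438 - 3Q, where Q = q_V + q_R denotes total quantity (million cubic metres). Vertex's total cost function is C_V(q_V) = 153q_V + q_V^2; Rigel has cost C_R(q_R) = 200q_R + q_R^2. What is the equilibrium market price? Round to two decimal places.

Vertex's profit: π_V = (438 - 3Q)q_V - (153q_V + q_V²). Setting ∂π_V/∂q_V = 0: 285 - 8q_V - 3(q_R) = 0.
Rigel's profit: π_R = (438 - 3Q)q_R - (200q_R + q_R²). Setting ∂π_R/∂q_R = 0: 238 - 8q_R - 3(q_V) = 0.
So q_V = (285 - 3q_R)/8 and q_R = (238 - 3q_V)/8.
Solving the pair: q_V = 1566/55, q_R = 1049/55.
Total output Q = 523/11, so price P = 438 - 3·(523/11) = 295.3636.

295.36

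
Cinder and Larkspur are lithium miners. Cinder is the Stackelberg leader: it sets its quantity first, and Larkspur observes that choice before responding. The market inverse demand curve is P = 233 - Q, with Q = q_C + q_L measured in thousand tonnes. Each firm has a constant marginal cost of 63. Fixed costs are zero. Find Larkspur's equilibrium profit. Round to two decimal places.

Solve by backward induction. Given q_C, the follower Larkspur maximises π_L = (233 - q_C - q_L)q_L - 63q_L.
∂π_L/∂q_L = 170 - q_C - 2q_L = 0 gives the reaction function q_L = (170 - q_C)/2.
The leader anticipates this reaction. Substituting into P = 233 - Q gives P = 148 - (1/2)q_C, so π_C = (148 - (1/2)q_C)q_C - 63q_C.
The leader's first-order condition 85 - q_C = 0 yields q_C = 85.
Then q_L = (170 - 85)/2 = 85/2.
Price P = 233 - 255/2 = 211/2.
Larkspur's profit: (211/2 - 63)·(85/2) = 1806.2500.

1806.25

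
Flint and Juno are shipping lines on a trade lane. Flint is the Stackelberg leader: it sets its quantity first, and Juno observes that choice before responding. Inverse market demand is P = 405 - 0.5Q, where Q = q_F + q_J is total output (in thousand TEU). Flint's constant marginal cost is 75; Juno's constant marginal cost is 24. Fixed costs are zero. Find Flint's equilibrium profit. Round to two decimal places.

19460.25

The follower Juno best-responds to any q_F: π_J = (405 - 0.5Q)q_J - 24q_J.
Setting the follower's marginal profit to zero, 381 - (1/2)q_F - q_J = 0, i.e. q_J = (381 - (1/2)q_F).
The leader anticipates this reaction. Substituting into P = 405 - 0.5Q gives P = 429/2 - (1/4)q_F, so π_F = (429/2 - (1/4)q_F)q_F - 75q_F.
Maximising: ∂π_F/∂q_F = 279/2 - (1/2)q_F = 0, giving q_F = 279.
Then q_J = (381 - (1/2)·279) = 483/2.
Price P = 405 - (1/2)·(1041/2) = 579/4.
Flint's profit: (579/4 - 75)·279 = 19460.2500.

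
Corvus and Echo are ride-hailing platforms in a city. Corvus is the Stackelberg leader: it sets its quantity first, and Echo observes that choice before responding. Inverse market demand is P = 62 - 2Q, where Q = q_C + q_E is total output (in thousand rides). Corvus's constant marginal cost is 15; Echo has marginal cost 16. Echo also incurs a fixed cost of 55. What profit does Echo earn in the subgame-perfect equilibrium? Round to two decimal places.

5.50

The follower Echo best-responds to any q_C: π_E = (62 - 2Q)q_E - 16q_E.
∂π_E/∂q_E = 46 - 2q_C - 4q_E = 0 gives the reaction function q_E = (46 - 2q_C)/4.
The leader anticipates this reaction. Substituting into P = 62 - 2Q gives P = 39 - q_C, so π_C = (39 - q_C)q_C - 15q_C.
The leader's first-order condition 24 - 2q_C = 0 yields q_C = 12.
Then q_E = (46 - 2·12)/4 = 11/2.
Price P = 62 - 2·(35/2) = 27.
Echo's profit: (27 - 16)·(11/2) - 55 = 11/2.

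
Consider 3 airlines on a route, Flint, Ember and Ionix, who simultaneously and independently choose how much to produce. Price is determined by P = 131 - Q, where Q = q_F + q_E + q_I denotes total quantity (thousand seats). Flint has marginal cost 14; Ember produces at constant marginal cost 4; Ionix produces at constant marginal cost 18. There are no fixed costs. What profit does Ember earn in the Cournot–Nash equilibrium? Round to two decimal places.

Flint's profit: π_F = (131 - Q)q_F - (14q_F). Setting ∂π_F/∂q_F = 0: 117 - 2q_F - (q_E + q_I) = 0.
Ember's first-order condition: 127 - 2q_E - (q_F + q_I) = 0.
Ionix's first-order condition: 113 - 2q_I - (q_F + q_E) = 0.
Summing all 3 equations gives 357 − 4Q = 0, hence Q = 357/4.
Back-substituting: q_F = (117 − 357/4) = 111/4, q_E = (127 − 357/4) = 151/4, q_I = (113 − 357/4) = 95/4.
Price P = 131 - 357/4 = 167/4.
Ember's profit: (167/4 - 4)·(151/4) = 1425.0625.

1425.06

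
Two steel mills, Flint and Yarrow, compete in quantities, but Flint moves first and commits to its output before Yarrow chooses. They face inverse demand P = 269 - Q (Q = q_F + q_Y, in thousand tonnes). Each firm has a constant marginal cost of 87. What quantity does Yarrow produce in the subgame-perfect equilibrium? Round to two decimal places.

Solve by backward induction. Given q_F, the follower Yarrow maximises π_Y = (269 - q_F - q_Y)q_Y - 87q_Y.
Follower FOC: 182 - q_F - 2q_Y = 0, so q_Y(q_F) = (182 - q_F)/2.
The leader anticipates this reaction. Substituting into P = 269 - Q gives P = 178 - (1/2)q_F, so π_F = (178 - (1/2)q_F)q_F - 87q_F.
The leader's first-order condition 91 - q_F = 0 yields q_F = 91.
Then q_Y = (182 - 91)/2 = 91/2.

45.50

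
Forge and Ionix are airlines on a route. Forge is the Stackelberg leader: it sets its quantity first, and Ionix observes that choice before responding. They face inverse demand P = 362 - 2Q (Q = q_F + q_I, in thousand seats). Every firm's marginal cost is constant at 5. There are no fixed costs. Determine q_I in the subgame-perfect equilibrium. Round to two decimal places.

44.63

The follower Ionix best-responds to any q_F: π_I = (362 - 2Q)q_I - 5q_I.
Setting the follower's marginal profit to zero, 357 - 2q_F - 4q_I = 0, i.e. q_I = (357 - 2q_F)/4.
The leader anticipates this reaction. Substituting into P = 362 - 2Q gives P = 367/2 - q_F, so π_F = (367/2 - q_F)q_F - 5q_F.
Leader FOC: 357/2 - 2q_F = 0, so q_F = 357/4.
Then q_I = (357 - 2·(357/4))/4 = 357/8.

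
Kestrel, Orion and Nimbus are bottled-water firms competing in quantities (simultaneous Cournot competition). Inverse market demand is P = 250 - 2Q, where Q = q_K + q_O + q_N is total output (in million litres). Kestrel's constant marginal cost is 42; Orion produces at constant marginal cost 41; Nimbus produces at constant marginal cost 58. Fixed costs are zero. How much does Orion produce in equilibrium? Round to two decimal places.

Kestrel's profit: π_K = (250 - 2Q)q_K - (42q_K). Setting ∂π_K/∂q_K = 0: 208 - 4q_K - 2(q_O + q_N) = 0.
Orion's first-order condition: 209 - 4q_O - 2(q_K + q_N) = 0.
Nimbus's profit: π_N = (250 - 2Q)q_N - (58q_N). Setting ∂π_N/∂q_N = 0: 192 - 4q_N - 2(q_K + q_O) = 0.
Adding the 3 conditions: 609 − 4Q − 4Q = 0, i.e. Q = 609/8.
Back-substituting: q_K = (208 − 609/4)/2 = 223/8, q_O = (209 − 609/4)/2 = 227/8, q_N = (192 − 609/4)/2 = 159/8.

28.38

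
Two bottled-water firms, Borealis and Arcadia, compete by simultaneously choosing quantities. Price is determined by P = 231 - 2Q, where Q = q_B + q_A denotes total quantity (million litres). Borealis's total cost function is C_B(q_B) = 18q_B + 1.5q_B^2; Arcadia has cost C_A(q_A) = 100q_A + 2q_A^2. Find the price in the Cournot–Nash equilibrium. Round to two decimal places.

156.65

Borealis's profit: π_B = (231 - 2Q)q_B - (18q_B + (3/2)q_B²). Setting ∂π_B/∂q_B = 0: 213 - 7q_B - 2(q_A) = 0.
Arcadia's profit: π_A = (231 - 2Q)q_A - (100q_A + 2q_A²). Setting ∂π_A/∂q_A = 0: 131 - 8q_A - 2(q_B) = 0.
Best responses: q_B = (213 - 2q_A)/7, q_A = (131 - 2q_B)/8.
Substituting one into the other gives q_B = 721/26 and q_A = 491/52.
Total output Q = 1933/52, so price P = 231 - 2·(1933/52) = 156.6538.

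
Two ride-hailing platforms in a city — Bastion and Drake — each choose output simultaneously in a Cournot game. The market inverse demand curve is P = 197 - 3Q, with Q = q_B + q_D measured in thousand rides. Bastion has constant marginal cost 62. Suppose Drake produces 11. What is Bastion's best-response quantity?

With the rival's output fixed at 11, Bastion's profit is π_B = (197 - 3·11 - 3q_B)q_B - (62q_B) = (164 - 3q_B)q_B - (62q_B).
∂π_B/∂q_B = 102 - 6q_B = 0, so q_B = 17.

17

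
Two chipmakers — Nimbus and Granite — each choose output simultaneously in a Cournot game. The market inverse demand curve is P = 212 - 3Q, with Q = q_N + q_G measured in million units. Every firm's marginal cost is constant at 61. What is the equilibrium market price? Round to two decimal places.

Each firm earns π_i = (212 - 3Q)q_i - 61q_i.
Setting ∂π_i/∂q_i = 0 with rivals' quantities fixed: 151 - 6q_i - 3q_j = 0.
By symmetry each firm produces the same amount; substituting q_j = q_i yields q_i = 151/9.
Total output Q = 302/9, so price P = 212 - 3·(302/9) = 334/3.

111.33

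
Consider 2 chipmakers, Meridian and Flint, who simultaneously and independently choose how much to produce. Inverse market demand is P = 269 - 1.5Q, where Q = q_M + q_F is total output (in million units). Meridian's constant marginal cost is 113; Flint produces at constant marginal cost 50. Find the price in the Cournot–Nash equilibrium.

144

Meridian's profit: π_M = (269 - 1.5Q)q_M - (113q_M). Setting ∂π_M/∂q_M = 0: 156 - 3q_M - (3/2)(q_F) = 0.
Flint's first-order condition: 219 - 3q_F - (3/2)(q_M) = 0.
Rearranging gives the reaction functions q_M = (156 - (3/2)q_F)/3 and q_F = (219 - (3/2)q_M)/3.
Solving the pair: q_M = 62/3, q_F = 188/3.
Total output Q = 250/3, so price P = 269 - (3/2)·(250/3) = 144.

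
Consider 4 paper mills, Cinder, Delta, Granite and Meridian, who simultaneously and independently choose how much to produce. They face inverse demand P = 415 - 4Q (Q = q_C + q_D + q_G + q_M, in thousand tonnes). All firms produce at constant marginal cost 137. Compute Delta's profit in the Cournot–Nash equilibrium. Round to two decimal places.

772.84

Each firm earns π_i = (415 - 4Q)q_i - 137q_i.
Setting ∂π_i/∂q_i = 0 with rivals' quantities fixed: 278 - 8q_i - 4·Σ_{j≠i} q_j = 0.
By symmetry each firm produces the same amount; substituting Σ_{j≠i} q_j = 3q_i yields q_i = 278/20 = 139/10.
Price P = 415 - 4·(278/5) = 963/5.
Delta's profit: (963/5 - 137)·(139/10) = 772.8400.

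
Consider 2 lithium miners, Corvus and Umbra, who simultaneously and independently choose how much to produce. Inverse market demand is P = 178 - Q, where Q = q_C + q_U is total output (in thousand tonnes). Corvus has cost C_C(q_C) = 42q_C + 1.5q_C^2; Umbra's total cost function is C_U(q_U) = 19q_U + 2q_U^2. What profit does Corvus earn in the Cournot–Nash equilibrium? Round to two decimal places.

1283.14

Corvus's profit: π_C = (178 - Q)q_C - (42q_C + (3/2)q_C²). Setting ∂π_C/∂q_C = 0: 136 - 5q_C - (q_U) = 0.
Umbra's first-order condition: 159 - 6q_U - (q_C) = 0.
Best responses: q_C = (136 - q_U)/5, q_U = (159 - q_C)/6.
Substituting one into the other gives q_C = 657/29 and q_U = 659/29.
Price P = 178 - 1316/29 = 132.6207.
Corvus's profit: 132.6207·(657/29) - 42·(657/29) - (3/2)(657/29)² = 1283.1421.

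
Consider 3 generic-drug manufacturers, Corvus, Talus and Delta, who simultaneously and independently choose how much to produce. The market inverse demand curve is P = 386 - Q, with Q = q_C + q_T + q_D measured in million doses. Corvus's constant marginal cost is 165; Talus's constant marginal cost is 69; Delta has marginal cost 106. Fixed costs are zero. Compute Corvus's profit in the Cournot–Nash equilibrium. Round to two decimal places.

Corvus's profit: π_C = (386 - Q)q_C - (165q_C). Setting ∂π_C/∂q_C = 0: 221 - 2q_C - (q_T + q_D) = 0.
Talus's first-order condition: 317 - 2q_T - (q_C + q_D) = 0.
Delta's profit: π_D = (386 - Q)q_D - (106q_D). Setting ∂π_D/∂q_D = 0: 280 - 2q_D - (q_C + q_T) = 0.
Summing all 3 equations gives 818 − 4Q = 0, hence Q = 409/2.
Back-substituting: q_C = (221 − 409/2) = 33/2, q_T = (317 − 409/2) = 225/2, q_D = (280 − 409/2) = 151/2.
Price P = 386 - 409/2 = 363/2.
Corvus's profit: (363/2 - 165)·(33/2) = 1089/4.

272.25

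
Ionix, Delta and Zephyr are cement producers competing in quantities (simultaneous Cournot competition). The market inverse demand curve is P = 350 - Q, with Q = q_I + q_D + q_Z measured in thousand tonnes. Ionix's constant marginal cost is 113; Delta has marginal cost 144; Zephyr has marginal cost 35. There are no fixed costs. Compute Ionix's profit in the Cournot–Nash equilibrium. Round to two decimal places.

2256.25

Ionix's profit: π_I = (350 - Q)q_I - (113q_I). Setting ∂π_I/∂q_I = 0: 237 - 2q_I - (q_D + q_Z) = 0.
Delta's profit: π_D = (350 - Q)q_D - (144q_D). Setting ∂π_D/∂q_D = 0: 206 - 2q_D - (q_I + q_Z) = 0.
Zephyr's profit: π_Z = (350 - Q)q_Z - (35q_Z). Setting ∂π_Z/∂q_Z = 0: 315 - 2q_Z - (q_I + q_D) = 0.
Adding the 3 conditions: 758 − 2Q − 2Q = 0, i.e. Q = 379/2.
Back-substituting: q_I = (237 − 379/2) = 95/2, q_D = (206 − 379/2) = 33/2, q_Z = (315 − 379/2) = 251/2.
Price P = 350 - 379/2 = 321/2.
Ionix's profit: (321/2 - 113)·(95/2) = 2256.2500.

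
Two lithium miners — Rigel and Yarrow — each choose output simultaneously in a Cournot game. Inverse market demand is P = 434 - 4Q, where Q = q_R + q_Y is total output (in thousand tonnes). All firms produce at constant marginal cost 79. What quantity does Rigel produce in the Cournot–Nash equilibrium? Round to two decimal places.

Each firm earns π_i = (434 - 4Q)q_i - 79q_i.
Setting ∂π_i/∂q_i = 0 with rivals' quantities fixed: 355 - 8q_i - 4q_j = 0.
With identical firms every q_j equals q_i, so q_j = q_i and 355 = 12q_i, giving q_i = 355/12.

29.58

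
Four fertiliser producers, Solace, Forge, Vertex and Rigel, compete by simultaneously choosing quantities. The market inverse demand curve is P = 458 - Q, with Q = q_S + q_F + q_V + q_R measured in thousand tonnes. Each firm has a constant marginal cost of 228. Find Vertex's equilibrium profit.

A representative firm's profit is π_i = q_i(458 - Q) - 228q_i.
First-order condition (treating rivals' output as given): 230 - 2q_i - Σ_{j≠i} q_j = 0.
By symmetry each firm produces the same amount; substituting Σ_{j≠i} q_j = 3q_i yields q_i = 230/5 = 46.
Price P = 458 - 184 = 274.
Vertex's profit: (274 - 228)·46 = 2116.

2116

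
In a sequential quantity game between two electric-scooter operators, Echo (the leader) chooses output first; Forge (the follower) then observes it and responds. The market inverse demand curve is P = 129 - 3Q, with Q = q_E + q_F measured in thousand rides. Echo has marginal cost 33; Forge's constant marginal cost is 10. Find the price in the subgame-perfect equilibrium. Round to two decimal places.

51.25

The follower Forge best-responds to any q_E: π_F = (129 - 3Q)q_F - 10q_F.
Follower FOC: 119 - 3q_E - 6q_F = 0, so q_F(q_E) = (119 - 3q_E)/6.
The leader anticipates this reaction. Substituting into P = 129 - 3Q gives P = 139/2 - (3/2)q_E, so π_E = (139/2 - (3/2)q_E)q_E - 33q_E.
Maximising: ∂π_E/∂q_E = 73/2 - 3q_E = 0, giving q_E = 73/6.
Then q_F = (119 - 3·(73/6))/6 = 55/4.
Total output Q = 311/12, so price P = 129 - 3·(311/12) = 205/4.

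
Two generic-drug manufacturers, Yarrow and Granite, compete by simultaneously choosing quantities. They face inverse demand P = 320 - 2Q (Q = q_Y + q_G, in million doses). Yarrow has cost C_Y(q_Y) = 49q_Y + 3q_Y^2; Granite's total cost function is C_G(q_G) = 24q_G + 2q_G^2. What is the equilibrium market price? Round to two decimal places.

Yarrow's profit: π_Y = (320 - 2Q)q_Y - (49q_Y + 3q_Y²). Setting ∂π_Y/∂q_Y = 0: 271 - 10q_Y - 2(q_G) = 0.
Granite's first-order condition: 296 - 8q_G - 2(q_Y) = 0.
Rearranging gives the reaction functions q_Y = (271 - 2q_G)/10 and q_G = (296 - 2q_Y)/8.
Substituting one into the other gives q_Y = 394/19 and q_G = 1209/38.
Total output Q = 1997/38, so price P = 320 - 2·(1997/38) = 214.8947.

214.89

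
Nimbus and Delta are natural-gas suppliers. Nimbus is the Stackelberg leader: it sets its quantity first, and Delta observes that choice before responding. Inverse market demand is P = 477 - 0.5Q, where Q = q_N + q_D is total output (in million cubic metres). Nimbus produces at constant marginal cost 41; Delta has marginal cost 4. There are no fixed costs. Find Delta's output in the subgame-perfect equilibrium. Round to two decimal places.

The follower Delta best-responds to any q_N: π_D = (477 - 0.5Q)q_D - 4q_D.
∂π_D/∂q_D = 473 - (1/2)q_N - q_D = 0 gives the reaction function q_D = (473 - (1/2)q_N).
Nimbus substitutes q_D(q_N) into its own profit: π_N = q_N(477 - (1/2)q_N - (473 - (1/2)q_N)/2) - 41q_N = (481/2 - (1/4)q_N)q_N - 41q_N.
Leader FOC: 399/2 - (1/2)q_N = 0, so q_N = 399.
Then q_D = (473 - (1/2)·399) = 547/2.

273.50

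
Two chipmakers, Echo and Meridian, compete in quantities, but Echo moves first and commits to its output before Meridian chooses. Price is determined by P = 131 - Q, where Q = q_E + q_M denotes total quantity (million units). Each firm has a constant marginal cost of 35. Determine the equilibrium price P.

59

Solve by backward induction. Given q_E, the follower Meridian maximises π_M = (131 - q_E - q_M)q_M - 35q_M.
∂π_M/∂q_M = 96 - q_E - 2q_M = 0 gives the reaction function q_M = (96 - q_E)/2.
The leader anticipates this reaction. Substituting into P = 131 - Q gives P = 83 - (1/2)q_E, so π_E = (83 - (1/2)q_E)q_E - 35q_E.
Maximising: ∂π_E/∂q_E = 48 - q_E = 0, giving q_E = 48.
Then q_M = (96 - 48)/2 = 24.
Total output Q = 72, so price P = 131 - 72 = 59.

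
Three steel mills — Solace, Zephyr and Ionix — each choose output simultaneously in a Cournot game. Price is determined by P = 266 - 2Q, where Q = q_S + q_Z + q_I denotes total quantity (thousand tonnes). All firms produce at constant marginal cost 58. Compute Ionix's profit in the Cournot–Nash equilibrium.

Each firm earns π_i = (266 - 2Q)q_i - 58q_i.
Setting ∂π_i/∂q_i = 0 with rivals' quantities fixed: 208 - 4q_i - 2·Σ_{j≠i} q_j = 0.
With identical firms every q_j equals q_i, so Σ_{j≠i} q_j = 2q_i and 208 = 8q_i, giving q_i = 26.
Price P = 266 - 2·78 = 110.
Ionix's profit: (110 - 58)·26 = 1352.

1352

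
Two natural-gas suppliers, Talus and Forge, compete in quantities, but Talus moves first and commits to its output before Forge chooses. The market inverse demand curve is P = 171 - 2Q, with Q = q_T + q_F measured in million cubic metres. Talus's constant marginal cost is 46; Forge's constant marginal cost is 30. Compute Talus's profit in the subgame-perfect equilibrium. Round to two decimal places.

742.56

Solve by backward induction. Given q_T, the follower Forge maximises π_F = (171 - 2q_T - 2q_F)q_F - 30q_F.
∂π_F/∂q_F = 141 - 2q_T - 4q_F = 0 gives the reaction function q_F = (141 - 2q_T)/4.
The leader anticipates this reaction. Substituting into P = 171 - 2Q gives P = 201/2 - q_T, so π_T = (201/2 - q_T)q_T - 46q_T.
Maximising: ∂π_T/∂q_T = 109/2 - 2q_T = 0, giving q_T = 109/4.
Then q_F = (141 - 2·(109/4))/4 = 173/8.
Price P = 171 - 2·(391/8) = 293/4.
Talus's profit: (293/4 - 46)·(109/4) = 742.5625.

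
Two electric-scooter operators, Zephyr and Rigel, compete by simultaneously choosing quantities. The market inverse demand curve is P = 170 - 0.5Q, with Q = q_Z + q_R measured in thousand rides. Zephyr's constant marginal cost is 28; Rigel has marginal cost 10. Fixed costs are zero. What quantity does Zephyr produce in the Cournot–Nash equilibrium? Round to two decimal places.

Zephyr's profit: π_Z = (170 - 0.5Q)q_Z - (28q_Z). Setting ∂π_Z/∂q_Z = 0: 142 - q_Z - (1/2)(q_R) = 0.
Rigel's first-order condition: 160 - q_R - (1/2)(q_Z) = 0.
So q_Z = (142 - (1/2)q_R) and q_R = (160 - (1/2)q_Z).
Solving the pair: q_Z = 248/3, q_R = 356/3.

82.67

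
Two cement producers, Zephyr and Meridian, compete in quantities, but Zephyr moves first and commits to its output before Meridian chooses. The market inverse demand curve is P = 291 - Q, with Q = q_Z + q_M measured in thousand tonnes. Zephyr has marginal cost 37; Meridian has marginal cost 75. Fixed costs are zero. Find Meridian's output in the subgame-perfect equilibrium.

35

Solve by backward induction. Given q_Z, the follower Meridian maximises π_M = (291 - q_Z - q_M)q_M - 75q_M.
Follower FOC: 216 - q_Z - 2q_M = 0, so q_M(q_Z) = (216 - q_Z)/2.
Zephyr substitutes q_M(q_Z) into its own profit: π_Z = q_Z(291 - q_Z - (216 - q_Z)/2) - 37q_Z = (183 - (1/2)q_Z)q_Z - 37q_Z.
Leader FOC: 146 - q_Z = 0, so q_Z = 146.
Then q_M = (216 - 146)/2 = 35.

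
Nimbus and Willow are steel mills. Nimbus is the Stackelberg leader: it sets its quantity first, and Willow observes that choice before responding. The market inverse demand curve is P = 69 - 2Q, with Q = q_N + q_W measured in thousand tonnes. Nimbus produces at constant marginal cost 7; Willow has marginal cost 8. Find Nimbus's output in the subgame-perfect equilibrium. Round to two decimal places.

Solve by backward induction. Given q_N, the follower Willow maximises π_W = (69 - 2q_N - 2q_W)q_W - 8q_W.
Follower FOC: 61 - 2q_N - 4q_W = 0, so q_W(q_N) = (61 - 2q_N)/4.
Nimbus substitutes q_W(q_N) into its own profit: π_N = q_N(69 - 2q_N - (61 - 2q_N)/2) - 7q_N = (77/2 - q_N)q_N - 7q_N.
Maximising: ∂π_N/∂q_N = 63/2 - 2q_N = 0, giving q_N = 63/4.
Then q_W = (61 - 2·(63/4))/4 = 59/8.

15.75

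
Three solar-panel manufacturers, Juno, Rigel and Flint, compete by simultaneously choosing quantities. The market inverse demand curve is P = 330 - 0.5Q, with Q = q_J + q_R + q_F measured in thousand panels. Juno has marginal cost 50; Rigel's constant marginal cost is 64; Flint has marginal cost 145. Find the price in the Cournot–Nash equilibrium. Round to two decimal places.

147.25

Juno's profit: π_J = (330 - 0.5Q)q_J - (50q_J). Setting ∂π_J/∂q_J = 0: 280 - q_J - (1/2)(q_R + q_F) = 0.
Rigel's first-order condition: 266 - q_R - (1/2)(q_J + q_F) = 0.
Flint's profit: π_F = (330 - 0.5Q)q_F - (145q_F). Setting ∂π_F/∂q_F = 0: 185 - q_F - (1/2)(q_J + q_R) = 0.
Summing all 3 equations gives 731 − 2Q = 0, hence Q = 731/2.
Back-substituting: q_J = (280 − 731/4)/(1/2) = 389/2, q_R = (266 − 731/4)/(1/2) = 333/2, q_F = (185 − 731/4)/(1/2) = 9/2.
Total output Q = 731/2, so price P = 330 - (1/2)·(731/2) = 589/4.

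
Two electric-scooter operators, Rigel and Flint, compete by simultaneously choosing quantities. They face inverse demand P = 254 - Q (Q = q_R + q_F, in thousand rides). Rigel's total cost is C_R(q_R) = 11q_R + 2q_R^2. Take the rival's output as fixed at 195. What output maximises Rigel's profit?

With the rival's output fixed at 195, Rigel's profit is π_R = (254 - 195 - q_R)q_R - (11q_R + 2q_R²) = (59 - q_R)q_R - (11q_R + 2q_R²).
∂π_R/∂q_R = 48 - 6q_R = 0, so q_R = 8.

8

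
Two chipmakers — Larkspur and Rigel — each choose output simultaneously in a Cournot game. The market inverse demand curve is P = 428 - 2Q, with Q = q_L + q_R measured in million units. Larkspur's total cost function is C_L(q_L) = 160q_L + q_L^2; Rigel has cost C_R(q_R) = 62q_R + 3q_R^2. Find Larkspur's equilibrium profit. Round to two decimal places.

3630.14

Larkspur's profit: π_L = (428 - 2Q)q_L - (160q_L + q_L²). Setting ∂π_L/∂q_L = 0: 268 - 6q_L - 2(q_R) = 0.
Rigel's profit: π_R = (428 - 2Q)q_R - (62q_R + 3q_R²). Setting ∂π_R/∂q_R = 0: 366 - 10q_R - 2(q_L) = 0.
So q_L = (268 - 2q_R)/6 and q_R = (366 - 2q_L)/10.
Solving the pair: q_L = 487/14, q_R = 415/14.
Price P = 428 - 2·(451/7) = 299.1429.
Larkspur's profit: 299.1429·(487/14) - 160·(487/14) - (487/14)² = 3630.1378.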